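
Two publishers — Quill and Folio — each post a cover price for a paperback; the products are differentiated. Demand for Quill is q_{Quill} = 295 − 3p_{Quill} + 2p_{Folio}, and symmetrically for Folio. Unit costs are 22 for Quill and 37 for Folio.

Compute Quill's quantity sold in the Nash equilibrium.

213.1875

Quill's profit: π = (p_{Quill} − 22)(295 − 3p_{Quill} + 2p_{Folio}).
∂π/∂p_{Quill} = 361 − 6p_{Quill} + 2p_{Folio} = 0 ⇒ p_{Quill} = 361/6 + (1/3)p_{Folio}.
Similarly p_{Folio} = 203/3 + (1/3)p_{Quill}.
Solving the two reaction functions simultaneously: (1 − (1/3)(1/3))p_{Quill} = 361/6 + (1/3)·(203/3), so (8/9)p_{Quill} = 1489/18 and p_{Quill} = 93.0625.
Then p_{Folio} = 203/3 + (1/3)·93.0625 = 98.6875.
q_{Quill} = 295 − 3·93.0625 + 2·98.6875 = 213.1875.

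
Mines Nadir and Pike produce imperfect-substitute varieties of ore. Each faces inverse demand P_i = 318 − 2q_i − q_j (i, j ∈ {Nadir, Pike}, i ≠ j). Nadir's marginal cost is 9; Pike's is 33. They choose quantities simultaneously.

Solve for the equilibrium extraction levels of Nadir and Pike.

Mine Nadir's profit: π = q_{Nadir}(318 − 2q_{Nadir} − q_{Pike}) − 9q_{Nadir}.
∂π/∂q_{Nadir} = 309 − 4q_{Nadir} − q_{Pike} = 0 ⇒ q_{Nadir} = 77.25 − 0.25q_{Pike}.
Similarly q_{Pike} = 71.25 − 0.25q_{Nadir}.
Solving the two reaction functions simultaneously: (1 − (−0.25)(−0.25))q_{Nadir} = 77.25 − 0.25·71.25, so 0.9375q_{Nadir} = 59.4375 and q_{Nadir} = 63.4.
Then q_{Pike} = 71.25 − 0.25·63.4 = 55.4.

63.4, 55.4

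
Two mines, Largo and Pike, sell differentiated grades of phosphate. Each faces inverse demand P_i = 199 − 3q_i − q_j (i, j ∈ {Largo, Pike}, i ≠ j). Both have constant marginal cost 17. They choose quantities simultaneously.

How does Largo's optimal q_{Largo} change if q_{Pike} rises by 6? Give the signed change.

-1

Mine Largo's profit: π = q_{Largo}(199 − 3q_{Largo} − q_{Pike}) − 17q_{Largo}.
∂π/∂q_{Largo} = 182 − 6q_{Largo} − q_{Pike} = 0 ⇒ q_{Largo} = 91/3 − (1/6)q_{Pike}.
The reaction-function slope is −1/6, so a 6-unit rise in q_{Pike} moves q_{Largo} by −1/6 × 6 = −1. Largo's best response falls — the actions are strategic substitutes.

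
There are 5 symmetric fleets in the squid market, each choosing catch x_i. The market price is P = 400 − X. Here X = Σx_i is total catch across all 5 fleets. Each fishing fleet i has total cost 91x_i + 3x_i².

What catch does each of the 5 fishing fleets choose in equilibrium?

25.75

A representative fishing fleet's profit is π_i = x_i(400 − X) − 91x_i − 3x_i², with X = x_i + Σ_{j≠i} x_j.
First-order condition: 309 − 8x_i − Σ_{j≠i} x_j = 0.
In a symmetric equilibrium every fishing fleet chooses the same x, so Σ_{j≠i} x_j = 4x. The condition becomes 309 − 12x = 0, giving x = 309/12 = 25.75.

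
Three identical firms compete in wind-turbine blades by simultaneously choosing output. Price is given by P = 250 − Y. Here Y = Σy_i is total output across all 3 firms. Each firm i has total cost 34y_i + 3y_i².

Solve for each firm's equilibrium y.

21.6

A representative firm's profit is π_i = y_i(250 − Y) − 34y_i − 3y_i², with Y = y_i + Σ_{j≠i} y_j.
First-order condition: 216 − 8y_i − Σ_{j≠i} y_j = 0.
In a symmetric equilibrium every firm chooses the same y, so Σ_{j≠i} y_j = 2y. The condition becomes 216 − 10y = 0, giving y = 216/10 = 21.6.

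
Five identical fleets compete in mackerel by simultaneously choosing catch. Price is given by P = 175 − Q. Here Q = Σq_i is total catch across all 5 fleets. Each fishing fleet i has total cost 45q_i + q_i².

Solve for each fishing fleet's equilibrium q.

16.25

A representative fishing fleet's profit is π_i = q_i(175 − Q) − 45q_i − q_i², with Q = q_i + Σ_{j≠i} q_j.
First-order condition: 130 − 4q_i − Σ_{j≠i} q_j = 0.
With identical fishing fleets, set every q_j = q: then 130 − 4q − 4q = 0, i.e. q = 130/8 = 16.25.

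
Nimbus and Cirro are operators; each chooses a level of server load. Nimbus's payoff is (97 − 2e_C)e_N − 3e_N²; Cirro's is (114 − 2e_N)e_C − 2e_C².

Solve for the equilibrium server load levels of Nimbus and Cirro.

Expanding Nimbus's payoff: 97e_N − 2e_Ce_N − 3e_N².
∂π/∂e_N = 97 − 2e_C − 6e_N = 0, so e_N = 97/6 − (1/3)e_C.
Likewise for Cirro: e_C = 28.5 − 0.5e_N.
Plugging e_C into Nimbus's best response: e_N = 97/6 − (1/3)(28.5 − 0.5e_N) ⇒ (5/6)e_N = 20/3, so e_N = 8.
Then e_C = 28.5 − 0.5·8 = 24.5.

8, 24.5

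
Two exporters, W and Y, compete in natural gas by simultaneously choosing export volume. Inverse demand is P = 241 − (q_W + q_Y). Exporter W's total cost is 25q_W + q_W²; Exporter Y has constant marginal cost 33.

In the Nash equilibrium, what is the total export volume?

Exporter W's profit: π = q_W(241 − (q_W + q_Y)) − 25q_W − q_W².
∂π/∂q_W = 216 − 4q_W − q_Y = 0, so q_W = 54 − 0.25q_Y.
For Y: ∂π/∂q_Y = 208 − 2q_Y − q_W = 0 ⇒ q_Y = 104 − 0.5q_W.
Substituting the second reaction function into the first: q_W = 54 − 0.25(104 − 0.5q_W), which gives 0.875q_W = 28 ⇒ q_W = 32.
Then q_Y = 104 − 0.5·32 = 88.
Total export volume: 32 + 88 = 120.

120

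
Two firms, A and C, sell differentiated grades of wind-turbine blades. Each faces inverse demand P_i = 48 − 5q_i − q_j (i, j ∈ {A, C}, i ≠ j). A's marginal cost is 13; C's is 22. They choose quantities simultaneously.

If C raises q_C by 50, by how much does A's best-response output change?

-5

Firm A's profit: π = q_A(48 − 5q_A − q_C) − 13q_A.
∂π/∂q_A = 35 − 10q_A − q_C = 0 ⇒ q_A = 3.5 − 0.1q_C.
The reaction-function slope is −0.1, so a 50-unit rise in q_C moves q_A by −0.1 × 50 = −5. A's best response falls — the actions are strategic substitutes.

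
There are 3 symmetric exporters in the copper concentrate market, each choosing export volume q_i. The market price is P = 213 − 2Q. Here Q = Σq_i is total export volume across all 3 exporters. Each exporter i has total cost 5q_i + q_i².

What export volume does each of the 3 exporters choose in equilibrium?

20.8

A representative exporter's profit is π_i = q_i(213 − 2Q) − 5q_i − q_i², with Q = q_i + Σ_{j≠i} q_j.
First-order condition: 208 − 6q_i − 2Σ_{j≠i} q_j = 0.
With identical exporters, set every q_j = q: then 208 − 6q − 4q = 0, i.e. q = 208/10 = 20.8.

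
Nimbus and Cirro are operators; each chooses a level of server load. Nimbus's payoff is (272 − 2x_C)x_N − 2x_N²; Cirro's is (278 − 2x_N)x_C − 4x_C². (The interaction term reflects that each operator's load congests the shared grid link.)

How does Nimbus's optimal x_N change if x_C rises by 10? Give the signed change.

-5

Expanding Nimbus's payoff: 272x_N − 2x_Cx_N − 2x_N².
∂π/∂x_N = 272 − 2x_C − 4x_N = 0, so x_N = 68 − 0.5x_C.
The reaction-function slope is −0.5, so a 10-unit rise in x_C moves x_N by −0.5 × 10 = −5. Nimbus's best response falls — the actions are strategic substitutes.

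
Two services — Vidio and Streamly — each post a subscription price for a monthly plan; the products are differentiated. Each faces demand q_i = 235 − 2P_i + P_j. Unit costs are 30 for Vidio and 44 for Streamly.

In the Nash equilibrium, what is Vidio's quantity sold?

Vidio's profit: π = (P_{Vidio} − 30)(235 − 2P_{Vidio} + P_{Streamly}).
∂π/∂P_{Vidio} = 295 − 4P_{Vidio} + P_{Streamly} = 0 ⇒ P_{Vidio} = 73.75 + 0.25P_{Streamly}.
Similarly P_{Streamly} = 80.75 + 0.25P_{Vidio}.
Plugging P_{Streamly} into Vidio's best response: P_{Vidio} = 73.75 + 0.25(80.75 + 0.25P_{Vidio}) ⇒ 0.9375P_{Vidio} = 93.9375, so P_{Vidio} = 100.2.
Then P_{Streamly} = 80.75 + 0.25·100.2 = 105.8.
q_{Vidio} = 235 − 2·100.2 + 105.8 = 140.4.

140.4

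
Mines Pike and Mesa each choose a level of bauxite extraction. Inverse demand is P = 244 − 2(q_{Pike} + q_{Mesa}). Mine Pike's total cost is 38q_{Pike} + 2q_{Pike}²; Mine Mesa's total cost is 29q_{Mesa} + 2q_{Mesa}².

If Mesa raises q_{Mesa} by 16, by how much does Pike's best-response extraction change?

Mine Pike's profit: π = q_{Pike}(244 − 2(q_{Pike} + q_{Mesa})) − 38q_{Pike} − 2q_{Pike}².
∂π/∂q_{Pike} = 206 − 8q_{Pike} − 2q_{Mesa} = 0, so q_{Pike} = 25.75 − 0.25q_{Mesa}.
The reaction-function slope is −0.25, so a 16-unit rise in q_{Mesa} moves q_{Pike} by −0.25 × 16 = −4. Pike's best response falls — the actions are strategic substitutes.

-4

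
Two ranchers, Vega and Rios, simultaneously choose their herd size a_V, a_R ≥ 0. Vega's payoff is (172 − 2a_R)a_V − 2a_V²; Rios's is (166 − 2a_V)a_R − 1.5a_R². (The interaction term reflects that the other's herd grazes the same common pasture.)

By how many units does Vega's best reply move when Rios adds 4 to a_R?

Expanding Vega's payoff: 172a_V − 2a_Ra_V − 2a_V².
∂π/∂a_V = 172 − 2a_R − 4a_V = 0, so a_V = 43 − 0.5a_R.
The reaction-function slope is −0.5, so a 4-unit rise in a_R moves a_V by −0.5 × 4 = −2. Vega's best response falls — the actions are strategic substitutes.

-2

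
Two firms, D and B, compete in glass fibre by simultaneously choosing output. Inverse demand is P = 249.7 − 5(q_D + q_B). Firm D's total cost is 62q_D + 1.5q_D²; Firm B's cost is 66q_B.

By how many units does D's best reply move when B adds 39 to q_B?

-15

Firm D's profit: π = q_D(249.7 − 5(q_D + q_B)) − 62q_D − 1.5q_D².
∂π/∂q_D = 187.7 − 13q_D − 5q_B = 0, so q_D = 1877/130 − (5/13)q_B.
The reaction-function slope is −5/13, so a 39-unit rise in q_B moves q_D by −5/13 × 39 = −15. D's best response falls — the actions are strategic substitutes.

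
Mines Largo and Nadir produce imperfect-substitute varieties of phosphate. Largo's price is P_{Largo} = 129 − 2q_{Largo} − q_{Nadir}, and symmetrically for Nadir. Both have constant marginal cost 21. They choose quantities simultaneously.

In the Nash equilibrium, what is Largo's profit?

Mine Largo's profit: π = q_{Largo}(129 − 2q_{Largo} − q_{Nadir}) − 21q_{Largo}.
∂π/∂q_{Largo} = 108 − 4q_{Largo} − q_{Nadir} = 0 ⇒ q_{Largo} = 27 − 0.25q_{Nadir}.
Setting q_{Largo} = q_{Nadir} in the reaction function: q_{Largo} = 27 − 0.25q_{Largo}, so q_{Largo} = 27 / 1.25 = 21.6.
P_{Largo} = 129 − 2·21.6 − 21.6 = 64.2.
Profit = (64.2 − 21)·21.6 = 933.12.

933.12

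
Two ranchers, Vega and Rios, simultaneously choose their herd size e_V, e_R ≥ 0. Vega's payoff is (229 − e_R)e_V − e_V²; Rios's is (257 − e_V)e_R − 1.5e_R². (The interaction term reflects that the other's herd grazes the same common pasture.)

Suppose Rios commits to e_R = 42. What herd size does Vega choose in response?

Expanding Vega's payoff: 229e_V − e_Re_V − e_V².
∂π/∂e_V = 229 − e_R − 2e_V = 0, so e_V = 114.5 − 0.5e_R.
At e_R = 42: e_V = 114.5 − 0.5·42 = 93.5.

93.5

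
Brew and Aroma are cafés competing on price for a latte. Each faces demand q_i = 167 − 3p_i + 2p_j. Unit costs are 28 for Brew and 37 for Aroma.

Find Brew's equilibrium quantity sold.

Brew's profit: π = (p_{Brew} − 28)(167 − 3p_{Brew} + 2p_{Aroma}).
∂π/∂p_{Brew} = 251 − 6p_{Brew} + 2p_{Aroma} = 0 ⇒ p_{Brew} = 251/6 + (1/3)p_{Aroma}.
Similarly p_{Aroma} = 139/3 + (1/3)p_{Brew}.
Solving the two reaction functions simultaneously: (1 − (1/3)(1/3))p_{Brew} = 251/6 + (1/3)·(139/3), so (8/9)p_{Brew} = 1031/18 and p_{Brew} = 64.4375.
Then p_{Aroma} = 139/3 + (1/3)·64.4375 = 67.8125.
q_{Brew} = 167 − 3·64.4375 + 2·67.8125 = 109.3125.

109.3125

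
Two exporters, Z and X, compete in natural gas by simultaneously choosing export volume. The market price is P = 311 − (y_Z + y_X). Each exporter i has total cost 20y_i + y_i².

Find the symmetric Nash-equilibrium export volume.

Exporter Z's profit: π = y_Z(311 − (y_Z + y_X)) − 20y_Z − y_Z².
∂π/∂y_Z = 291 − 4y_Z − y_X = 0, so y_Z = 72.75 − 0.25y_X.
By symmetry y_X = y_Z; substituting into the reaction function, 1.25y_Z = 72.75 and y_Z = 58.2.

58.2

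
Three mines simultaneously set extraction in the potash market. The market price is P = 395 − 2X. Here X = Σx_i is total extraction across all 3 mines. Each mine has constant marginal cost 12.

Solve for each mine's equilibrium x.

47.875

A representative mine's profit is π_i = x_i(395 − 2X) − 12x_i, with X = x_i + Σ_{j≠i} x_j.
First-order condition: 383 − 4x_i − 2Σ_{j≠i} x_j = 0.
Imposing symmetry (x_j = x for all j) turns Σ_{j≠i} x_j into 2x, so 383 = 8x and x = 47.875.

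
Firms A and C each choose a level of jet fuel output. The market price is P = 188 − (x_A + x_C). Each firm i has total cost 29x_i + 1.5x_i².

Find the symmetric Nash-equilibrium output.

Firm A's profit: π = x_A(188 − (x_A + x_C)) − 29x_A − 1.5x_A².
∂π/∂x_A = 159 − 5x_A − x_C = 0, so x_A = 31.8 − 0.2x_C.
The game is symmetric, so in equilibrium x_C = x_A: the reaction function gives 1.2x_A = 31.8, hence x_A = 26.5.

26.5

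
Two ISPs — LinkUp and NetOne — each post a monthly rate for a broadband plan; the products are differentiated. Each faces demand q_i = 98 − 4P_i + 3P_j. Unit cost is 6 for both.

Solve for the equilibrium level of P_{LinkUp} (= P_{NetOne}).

LinkUp's profit: π = (P_{LinkUp} − 6)(98 − 4P_{LinkUp} + 3P_{NetOne}).
∂π/∂P_{LinkUp} = 122 − 8P_{LinkUp} + 3P_{NetOne} = 0 ⇒ P_{LinkUp} = 15.25 + 0.375P_{NetOne}.
By symmetry P_{NetOne} = P_{LinkUp}; substituting into the reaction function, 0.625P_{LinkUp} = 15.25 and P_{LinkUp} = 24.4.

24.4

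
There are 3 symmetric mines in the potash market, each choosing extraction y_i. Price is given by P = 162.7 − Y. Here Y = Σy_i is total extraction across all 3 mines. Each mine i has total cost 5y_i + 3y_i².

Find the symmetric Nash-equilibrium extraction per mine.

15.77

A representative mine's profit is π_i = y_i(162.7 − Y) − 5y_i − 3y_i², with Y = y_i + Σ_{j≠i} y_j.
First-order condition: 157.7 − 8y_i − Σ_{j≠i} y_j = 0.
In a symmetric equilibrium every mine chooses the same y, so Σ_{j≠i} y_j = 2y. The condition becomes 157.7 − 10y = 0, giving y = 157.7/10 = 15.77.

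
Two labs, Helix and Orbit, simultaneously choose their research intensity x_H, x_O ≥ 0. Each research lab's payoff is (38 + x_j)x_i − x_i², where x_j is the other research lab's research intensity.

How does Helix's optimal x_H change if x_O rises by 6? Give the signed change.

Helix's payoff is (38 + x_O)x_H − x_H².
∂π/∂x_H = 38 + x_O − 2x_H = 0, so x_H = 19 + 0.5x_O.
The reaction-function slope is 0.5, so a 6-unit rise in x_O moves x_H by 0.5 × 6 = 3. Helix's best response rises — the actions are strategic complements.

3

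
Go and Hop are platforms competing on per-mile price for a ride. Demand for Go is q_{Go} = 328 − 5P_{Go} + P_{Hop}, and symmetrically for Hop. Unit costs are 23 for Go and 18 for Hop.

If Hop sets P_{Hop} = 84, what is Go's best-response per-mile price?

52.7

Go's profit: π = (P_{Go} − 23)(328 − 5P_{Go} + P_{Hop}).
∂π/∂P_{Go} = 443 − 10P_{Go} + P_{Hop} = 0 ⇒ P_{Go} = 44.3 + 0.1P_{Hop}.
At P_{Hop} = 84: P_{Go} = 44.3 + 0.1·84 = 52.7.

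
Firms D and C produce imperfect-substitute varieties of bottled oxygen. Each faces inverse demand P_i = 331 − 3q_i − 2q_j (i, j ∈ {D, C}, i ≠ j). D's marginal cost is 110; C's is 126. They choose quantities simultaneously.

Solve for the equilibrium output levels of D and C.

28.625, 24.625

Firm D's profit: π = q_D(331 − 3q_D − 2q_C) − 110q_D.
∂π/∂q_D = 221 − 6q_D − 2q_C = 0 ⇒ q_D = 221/6 − (1/3)q_C.
Similarly q_C = 205/6 − (1/3)q_D.
Substituting the second reaction function into the first: q_D = 221/6 − (1/3)(205/6 − (1/3)q_D), which gives (8/9)q_D = 229/9 ⇒ q_D = 28.625.
Then q_C = 205/6 − (1/3)·28.625 = 24.625.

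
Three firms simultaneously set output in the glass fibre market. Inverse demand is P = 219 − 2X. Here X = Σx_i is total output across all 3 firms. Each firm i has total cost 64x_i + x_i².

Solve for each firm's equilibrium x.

A representative firm's profit is π_i = x_i(219 − 2X) − 64x_i − x_i², with X = x_i + Σ_{j≠i} x_j.
First-order condition: 155 − 6x_i − 2Σ_{j≠i} x_j = 0.
In a symmetric equilibrium every firm chooses the same x, so Σ_{j≠i} x_j = 2x. The condition becomes 155 − 10x = 0, giving x = 155/10 = 15.5.

15.5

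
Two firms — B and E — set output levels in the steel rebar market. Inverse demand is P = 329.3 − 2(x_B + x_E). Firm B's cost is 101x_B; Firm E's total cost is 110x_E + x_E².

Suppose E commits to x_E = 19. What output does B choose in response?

Firm B's profit: π = x_B(329.3 − 2(x_B + x_E)) − 101x_B.
∂π/∂x_B = 228.3 − 4x_B − 2x_E = 0, so x_B = 57.075 − 0.5x_E.
At x_E = 19: x_B = 57.075 − 0.5·19 = 47.575.

47.575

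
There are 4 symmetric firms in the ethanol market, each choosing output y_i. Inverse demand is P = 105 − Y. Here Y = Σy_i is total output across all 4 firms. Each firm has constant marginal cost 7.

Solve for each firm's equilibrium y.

19.6

A representative firm's profit is π_i = y_i(105 − Y) − 7y_i, with Y = y_i + Σ_{j≠i} y_j.
First-order condition: 98 − 2y_i − Σ_{j≠i} y_j = 0.
In a symmetric equilibrium every firm chooses the same y, so Σ_{j≠i} y_j = 3y. The condition becomes 98 − 5y = 0, giving y = 98/5 = 19.6.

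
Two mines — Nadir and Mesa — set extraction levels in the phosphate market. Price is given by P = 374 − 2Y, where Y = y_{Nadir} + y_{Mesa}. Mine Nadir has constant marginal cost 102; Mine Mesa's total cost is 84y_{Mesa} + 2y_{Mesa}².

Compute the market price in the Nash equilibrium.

216

Mine Nadir's profit: π = y_{Nadir}(374 − 2(y_{Nadir} + y_{Mesa})) − 102y_{Nadir}.
∂π/∂y_{Nadir} = 272 − 4y_{Nadir} − 2y_{Mesa} = 0, so y_{Nadir} = 68 − 0.5y_{Mesa}.
For Mesa: ∂π/∂y_{Mesa} = 290 − 8y_{Mesa} − 2y_{Nadir} = 0 ⇒ y_{Mesa} = 36.25 − 0.25y_{Nadir}.
Plugging y_{Mesa} into Nadir's best response: y_{Nadir} = 68 − 0.5(36.25 − 0.25y_{Nadir}) ⇒ 0.875y_{Nadir} = 49.875, so y_{Nadir} = 57.
Then y_{Mesa} = 36.25 − 0.25·57 = 22.
Equilibrium price: P = 374 − 2·79 = 216.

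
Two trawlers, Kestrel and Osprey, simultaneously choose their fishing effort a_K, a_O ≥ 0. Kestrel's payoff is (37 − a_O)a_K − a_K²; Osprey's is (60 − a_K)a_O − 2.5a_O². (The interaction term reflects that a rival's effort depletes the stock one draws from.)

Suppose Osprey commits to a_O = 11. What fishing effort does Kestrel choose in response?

Expanding Kestrel's payoff: 37a_K − a_Oa_K − a_K².
∂π/∂a_K = 37 − a_O − 2a_K = 0, so a_K = 18.5 − 0.5a_O.
At a_O = 11: a_K = 18.5 − 0.5·11 = 13.

13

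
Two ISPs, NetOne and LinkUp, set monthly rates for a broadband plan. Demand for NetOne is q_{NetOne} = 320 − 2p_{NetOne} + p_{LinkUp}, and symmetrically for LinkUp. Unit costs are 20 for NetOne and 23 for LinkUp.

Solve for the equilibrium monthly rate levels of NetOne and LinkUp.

120.4, 121.6

NetOne's profit: π = (p_{NetOne} − 20)(320 − 2p_{NetOne} + p_{LinkUp}).
∂π/∂p_{NetOne} = 360 − 4p_{NetOne} + p_{LinkUp} = 0 ⇒ p_{NetOne} = 90 + 0.25p_{LinkUp}.
Similarly p_{LinkUp} = 91.5 + 0.25p_{NetOne}.
Substituting the second reaction function into the first: p_{NetOne} = 90 + 0.25(91.5 + 0.25p_{NetOne}), which gives 0.9375p_{NetOne} = 112.875 ⇒ p_{NetOne} = 120.4.
Then p_{LinkUp} = 91.5 + 0.25·120.4 = 121.6.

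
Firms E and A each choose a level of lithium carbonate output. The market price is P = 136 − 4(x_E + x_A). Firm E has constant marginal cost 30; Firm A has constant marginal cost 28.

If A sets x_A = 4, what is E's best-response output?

Firm E's profit: π = x_E(136 − 4(x_E + x_A)) − 30x_E.
∂π/∂x_E = 106 − 8x_E − 4x_A = 0, so x_E = 13.25 − 0.5x_A.
At x_A = 4: x_E = 13.25 − 0.5·4 = 11.25.

11.25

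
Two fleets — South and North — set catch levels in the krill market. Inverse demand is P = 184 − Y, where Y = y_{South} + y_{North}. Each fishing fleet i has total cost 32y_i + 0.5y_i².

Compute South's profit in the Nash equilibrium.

2166

Fishing fleet South's profit: π = y_{South}(184 − (y_{South} + y_{North})) − 32y_{South} − 0.5y_{South}².
∂π/∂y_{South} = 152 − 3y_{South} − y_{North} = 0, so y_{South} = 152/3 − (1/3)y_{North}.
Setting y_{South} = y_{North} in the reaction function: y_{South} = 152/3 − (1/3)y_{South}, so y_{South} = (152/3) / (4/3) = 38.
Price P = 184 − 76 = 108.
South's profit: (108 − 32)·38 − 0.5(38)² = 2166.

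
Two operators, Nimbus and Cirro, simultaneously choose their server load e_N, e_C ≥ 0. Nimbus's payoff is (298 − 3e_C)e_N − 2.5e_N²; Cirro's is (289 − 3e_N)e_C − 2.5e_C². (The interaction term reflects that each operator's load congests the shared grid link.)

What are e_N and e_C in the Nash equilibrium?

38.9375, 34.4375

Expanding Nimbus's payoff: 298e_N − 3e_Ce_N − 2.5e_N².
∂π/∂e_N = 298 − 3e_C − 5e_N = 0, so e_N = 59.6 − 0.6e_C.
Likewise for Cirro: e_C = 57.8 − 0.6e_N.
Plugging e_C into Nimbus's best response: e_N = 59.6 − 0.6(57.8 − 0.6e_N) ⇒ 0.64e_N = 24.92, so e_N = 38.9375.
Then e_C = 57.8 − 0.6·38.9375 = 34.4375.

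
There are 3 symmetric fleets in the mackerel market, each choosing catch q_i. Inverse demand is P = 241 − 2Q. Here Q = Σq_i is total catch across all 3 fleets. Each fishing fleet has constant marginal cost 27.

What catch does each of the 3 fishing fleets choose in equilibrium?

A representative fishing fleet's profit is π_i = q_i(241 − 2Q) − 27q_i, with Q = q_i + Σ_{j≠i} q_j.
First-order condition: 214 − 4q_i − 2Σ_{j≠i} q_j = 0.
In a symmetric equilibrium every fishing fleet chooses the same q, so Σ_{j≠i} q_j = 2q. The condition becomes 214 − 8q = 0, giving q = 214/8 = 26.75.

26.75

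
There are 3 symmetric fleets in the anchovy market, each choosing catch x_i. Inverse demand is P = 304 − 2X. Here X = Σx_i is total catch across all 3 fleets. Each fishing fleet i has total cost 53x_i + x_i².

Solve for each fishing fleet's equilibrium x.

25.1

A representative fishing fleet's profit is π_i = x_i(304 − 2X) − 53x_i − x_i², with X = x_i + Σ_{j≠i} x_j.
First-order condition: 251 − 6x_i − 2Σ_{j≠i} x_j = 0.
With identical fishing fleets, set every x_j = x: then 251 − 6x − 4x = 0, i.e. x = 251/10 = 25.1.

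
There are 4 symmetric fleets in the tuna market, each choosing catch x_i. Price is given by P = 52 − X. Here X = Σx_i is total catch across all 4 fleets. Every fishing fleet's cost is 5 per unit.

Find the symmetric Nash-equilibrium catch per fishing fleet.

A representative fishing fleet's profit is π_i = x_i(52 − X) − 5x_i, with X = x_i + Σ_{j≠i} x_j.
First-order condition: 47 − 2x_i − Σ_{j≠i} x_j = 0.
Imposing symmetry (x_j = x for all j) turns Σ_{j≠i} x_j into 3x, so 47 = 5x and x = 9.4.

9.4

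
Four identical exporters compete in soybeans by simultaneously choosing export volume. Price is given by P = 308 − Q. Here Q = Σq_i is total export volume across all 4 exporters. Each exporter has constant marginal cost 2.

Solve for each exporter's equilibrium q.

A representative exporter's profit is π_i = q_i(308 − Q) − 2q_i, with Q = q_i + Σ_{j≠i} q_j.
First-order condition: 306 − 2q_i − Σ_{j≠i} q_j = 0.
In a symmetric equilibrium every exporter chooses the same q, so Σ_{j≠i} q_j = 3q. The condition becomes 306 − 5q = 0, giving q = 306/5 = 61.2.

61.2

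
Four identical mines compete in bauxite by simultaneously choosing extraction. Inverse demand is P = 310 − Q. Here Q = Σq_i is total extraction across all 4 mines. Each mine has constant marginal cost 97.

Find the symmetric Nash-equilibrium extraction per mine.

42.6

A representative mine's profit is π_i = q_i(310 − Q) − 97q_i, with Q = q_i + Σ_{j≠i} q_j.
First-order condition: 213 − 2q_i − Σ_{j≠i} q_j = 0.
In a symmetric equilibrium every mine chooses the same q, so Σ_{j≠i} q_j = 3q. The condition becomes 213 − 5q = 0, giving q = 213/5 = 42.6.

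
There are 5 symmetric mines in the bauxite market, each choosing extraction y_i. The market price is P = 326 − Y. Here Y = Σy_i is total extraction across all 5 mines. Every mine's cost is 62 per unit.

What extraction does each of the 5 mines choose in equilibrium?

A representative mine's profit is π_i = y_i(326 − Y) − 62y_i, with Y = y_i + Σ_{j≠i} y_j.
First-order condition: 264 − 2y_i − Σ_{j≠i} y_j = 0.
With identical mines, set every y_j = y: then 264 − 2y − 4y = 0, i.e. y = 264/6 = 44.

44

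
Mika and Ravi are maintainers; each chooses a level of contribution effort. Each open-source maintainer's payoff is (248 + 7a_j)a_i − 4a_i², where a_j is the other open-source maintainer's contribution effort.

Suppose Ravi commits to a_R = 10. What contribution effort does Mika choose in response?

39.75

Mika's payoff is (248 + 7a_R)a_M − 4a_M².
∂π/∂a_M = 248 + 7a_R − 8a_M = 0, so a_M = 31 + 0.875a_R.
At a_R = 10: a_M = 31 + 0.875·10 = 39.75.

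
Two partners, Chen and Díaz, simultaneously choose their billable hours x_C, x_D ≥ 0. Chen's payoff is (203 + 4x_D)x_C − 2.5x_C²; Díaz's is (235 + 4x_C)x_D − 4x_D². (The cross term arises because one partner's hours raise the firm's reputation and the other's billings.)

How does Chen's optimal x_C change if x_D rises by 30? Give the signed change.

24

Expanding Chen's payoff: 203x_C + 4x_Dx_C − 2.5x_C².
∂π/∂x_C = 203 + 4x_D − 5x_C = 0, so x_C = 40.6 + 0.8x_D.
The reaction-function slope is 0.8, so a 30-unit rise in x_D moves x_C by 0.8 × 30 = 24. Chen's best response rises — the actions are strategic complements.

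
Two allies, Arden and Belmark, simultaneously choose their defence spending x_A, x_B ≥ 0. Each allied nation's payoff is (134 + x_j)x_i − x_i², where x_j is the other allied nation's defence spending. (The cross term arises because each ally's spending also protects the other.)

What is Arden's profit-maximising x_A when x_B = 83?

Arden's payoff is (134 + x_B)x_A − x_A².
∂π/∂x_A = 134 + x_B − 2x_A = 0, so x_A = 67 + 0.5x_B.
At x_B = 83: x_A = 67 + 0.5·83 = 108.5.

108.5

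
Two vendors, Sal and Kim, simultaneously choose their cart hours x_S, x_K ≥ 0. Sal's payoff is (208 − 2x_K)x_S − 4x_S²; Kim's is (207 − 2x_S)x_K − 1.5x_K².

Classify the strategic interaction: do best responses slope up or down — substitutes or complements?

strategic substitutes

Expanding Sal's payoff: 208x_S − 2x_Kx_S − 4x_S².
∂π/∂x_S = 208 − 2x_K − 8x_S = 0, so x_S = 26 − 0.25x_K.
The best-response slope dx_S/dx_K = −0.25 < 0: the reaction function is downward-sloping, so the choices are strategic substitutes.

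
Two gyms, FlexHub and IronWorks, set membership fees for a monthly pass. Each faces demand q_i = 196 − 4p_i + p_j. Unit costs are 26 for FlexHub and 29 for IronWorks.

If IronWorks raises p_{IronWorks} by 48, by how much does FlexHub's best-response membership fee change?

FlexHub's profit: π = (p_{FlexHub} − 26)(196 − 4p_{FlexHub} + p_{IronWorks}).
∂π/∂p_{FlexHub} = 300 − 8p_{FlexHub} + p_{IronWorks} = 0 ⇒ p_{FlexHub} = 37.5 + 0.125p_{IronWorks}.
The reaction-function slope is 0.125, so a 48-unit rise in p_{IronWorks} moves p_{FlexHub} by 0.125 × 48 = 6. FlexHub's best response rises — the actions are strategic complements.

6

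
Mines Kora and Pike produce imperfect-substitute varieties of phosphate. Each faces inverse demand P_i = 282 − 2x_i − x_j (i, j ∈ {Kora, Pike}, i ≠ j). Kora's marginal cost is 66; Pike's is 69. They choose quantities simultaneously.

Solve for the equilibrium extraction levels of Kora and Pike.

43.4, 42.4

Mine Kora's profit: π = x_{Kora}(282 − 2x_{Kora} − x_{Pike}) − 66x_{Kora}.
∂π/∂x_{Kora} = 216 − 4x_{Kora} − x_{Pike} = 0 ⇒ x_{Kora} = 54 − 0.25x_{Pike}.
Similarly x_{Pike} = 53.25 − 0.25x_{Kora}.
Solving the two reaction functions simultaneously: (1 − (−0.25)(−0.25))x_{Kora} = 54 − 0.25·53.25, so 0.9375x_{Kora} = 40.6875 and x_{Kora} = 43.4.
Then x_{Pike} = 53.25 − 0.25·43.4 = 42.4.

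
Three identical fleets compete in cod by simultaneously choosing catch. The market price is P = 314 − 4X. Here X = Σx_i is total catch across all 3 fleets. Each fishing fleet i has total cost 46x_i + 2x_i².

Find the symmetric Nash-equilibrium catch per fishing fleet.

13.4

A representative fishing fleet's profit is π_i = x_i(314 − 4X) − 46x_i − 2x_i², with X = x_i + Σ_{j≠i} x_j.
First-order condition: 268 − 12x_i − 4Σ_{j≠i} x_j = 0.
With identical fishing fleets, set every x_j = x: then 268 − 12x − 8x = 0, i.e. x = 268/20 = 13.4.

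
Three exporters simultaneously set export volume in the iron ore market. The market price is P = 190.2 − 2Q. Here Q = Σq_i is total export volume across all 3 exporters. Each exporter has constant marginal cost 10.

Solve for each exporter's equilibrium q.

22.525

A representative exporter's profit is π_i = q_i(190.2 − 2Q) − 10q_i, with Q = q_i + Σ_{j≠i} q_j.
First-order condition: 180.2 − 4q_i − 2Σ_{j≠i} q_j = 0.
Imposing symmetry (q_j = q for all j) turns Σ_{j≠i} q_j into 2q, so 180.2 = 8q and q = 22.525.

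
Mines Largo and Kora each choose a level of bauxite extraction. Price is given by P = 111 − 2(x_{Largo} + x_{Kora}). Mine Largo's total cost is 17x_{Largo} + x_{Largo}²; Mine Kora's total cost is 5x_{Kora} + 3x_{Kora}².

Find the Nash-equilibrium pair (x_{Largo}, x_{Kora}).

13, 8

Mine Largo's profit: π = x_{Largo}(111 − 2(x_{Largo} + x_{Kora})) − 17x_{Largo} − x_{Largo}².
∂π/∂x_{Largo} = 94 − 6x_{Largo} − 2x_{Kora} = 0, so x_{Largo} = 47/3 − (1/3)x_{Kora}.
For Kora: ∂π/∂x_{Kora} = 106 − 10x_{Kora} − 2x_{Largo} = 0 ⇒ x_{Kora} = 10.6 − 0.2x_{Largo}.
Solving the two reaction functions simultaneously: (1 − (−1/3)(−0.2))x_{Largo} = 47/3 − (1/3)·10.6, so (14/15)x_{Largo} = 182/15 and x_{Largo} = 13.
Then x_{Kora} = 10.6 − 0.2·13 = 8.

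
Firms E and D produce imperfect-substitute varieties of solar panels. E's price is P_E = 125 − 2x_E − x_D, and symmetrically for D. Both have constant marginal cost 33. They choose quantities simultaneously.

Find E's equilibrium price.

69.8

Firm E's profit: π = x_E(125 − 2x_E − x_D) − 33x_E.
∂π/∂x_E = 92 − 4x_E − x_D = 0 ⇒ x_E = 23 − 0.25x_D.
By symmetry x_D = x_E; substituting into the reaction function, 1.25x_E = 23 and x_E = 18.4.
P_E = 125 − 2·18.4 − 18.4 = 69.8.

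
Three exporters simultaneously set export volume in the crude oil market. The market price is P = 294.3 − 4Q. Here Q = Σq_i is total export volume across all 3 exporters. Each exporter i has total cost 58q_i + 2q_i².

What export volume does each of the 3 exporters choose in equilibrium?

A representative exporter's profit is π_i = q_i(294.3 − 4Q) − 58q_i − 2q_i², with Q = q_i + Σ_{j≠i} q_j.
First-order condition: 236.3 − 12q_i − 4Σ_{j≠i} q_j = 0.
Imposing symmetry (q_j = q for all j) turns Σ_{j≠i} q_j into 2q, so 236.3 = 20q and q = 11.815.

11.815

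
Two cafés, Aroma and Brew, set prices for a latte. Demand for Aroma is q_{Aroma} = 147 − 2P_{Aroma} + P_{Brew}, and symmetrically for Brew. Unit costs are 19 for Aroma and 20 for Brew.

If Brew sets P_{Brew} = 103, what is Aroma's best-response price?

Aroma's profit: π = (P_{Aroma} − 19)(147 − 2P_{Aroma} + P_{Brew}).
∂π/∂P_{Aroma} = 185 − 4P_{Aroma} + P_{Brew} = 0 ⇒ P_{Aroma} = 46.25 + 0.25P_{Brew}.
At P_{Brew} = 103: P_{Aroma} = 46.25 + 0.25·103 = 72.

72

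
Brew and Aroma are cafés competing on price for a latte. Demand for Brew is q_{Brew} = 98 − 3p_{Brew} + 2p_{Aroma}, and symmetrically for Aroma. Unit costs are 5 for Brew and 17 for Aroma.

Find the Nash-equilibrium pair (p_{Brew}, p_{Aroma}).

Brew's profit: π = (p_{Brew} − 5)(98 − 3p_{Brew} + 2p_{Aroma}).
∂π/∂p_{Brew} = 113 − 6p_{Brew} + 2p_{Aroma} = 0 ⇒ p_{Brew} = 113/6 + (1/3)p_{Aroma}.
Similarly p_{Aroma} = 149/6 + (1/3)p_{Brew}.
Plugging p_{Aroma} into Brew's best response: p_{Brew} = 113/6 + (1/3)(149/6 + (1/3)p_{Brew}) ⇒ (8/9)p_{Brew} = 244/9, so p_{Brew} = 30.5.
Then p_{Aroma} = 149/6 + (1/3)·30.5 = 35.

30.5, 35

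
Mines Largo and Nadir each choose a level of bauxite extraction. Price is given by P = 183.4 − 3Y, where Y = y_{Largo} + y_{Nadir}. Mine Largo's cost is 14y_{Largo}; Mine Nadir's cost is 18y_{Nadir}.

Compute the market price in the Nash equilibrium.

Mine Largo's profit: π = y_{Largo}(183.4 − 3(y_{Largo} + y_{Nadir})) − 14y_{Largo}.
∂π/∂y_{Largo} = 169.4 − 6y_{Largo} − 3y_{Nadir} = 0, so y_{Largo} = 847/30 − 0.5y_{Nadir}.
By the same steps for Nadir: y_{Nadir} = 827/30 − 0.5y_{Largo}.
Substituting the second reaction function into the first: y_{Largo} = 847/30 − 0.5(827/30 − 0.5y_{Largo}), which gives 0.75y_{Largo} = 14.45 ⇒ y_{Largo} = 289/15.
Then y_{Nadir} = 827/30 − 0.5·(289/15) = 269/15.
Equilibrium price: P = 183.4 − 3·37.2 = 71.8.

71.8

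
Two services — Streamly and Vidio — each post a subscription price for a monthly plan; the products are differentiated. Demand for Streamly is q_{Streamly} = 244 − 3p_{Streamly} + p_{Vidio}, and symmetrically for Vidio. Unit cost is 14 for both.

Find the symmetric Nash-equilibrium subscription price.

Streamly's profit: π = (p_{Streamly} − 14)(244 − 3p_{Streamly} + p_{Vidio}).
∂π/∂p_{Streamly} = 286 − 6p_{Streamly} + p_{Vidio} = 0 ⇒ p_{Streamly} = 143/3 + (1/6)p_{Vidio}.
By symmetry p_{Vidio} = p_{Streamly}; substituting into the reaction function, (5/6)p_{Streamly} = 143/3 and p_{Streamly} = 57.2.

57.2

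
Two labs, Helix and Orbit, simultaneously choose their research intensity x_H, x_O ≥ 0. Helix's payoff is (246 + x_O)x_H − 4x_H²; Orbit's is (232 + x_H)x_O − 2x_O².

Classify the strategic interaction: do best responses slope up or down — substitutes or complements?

strategic complements

Expanding Helix's payoff: 246x_H + x_Ox_H − 4x_H².
∂π/∂x_H = 246 + x_O − 8x_H = 0, so x_H = 30.75 + 0.125x_O.
The best-response slope dx_H/dx_O = 0.125 > 0: the reaction function is upward-sloping, so the choices are strategic complements.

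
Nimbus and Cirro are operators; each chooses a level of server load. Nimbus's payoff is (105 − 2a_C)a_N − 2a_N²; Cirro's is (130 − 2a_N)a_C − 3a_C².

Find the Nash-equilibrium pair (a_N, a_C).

Expanding Nimbus's payoff: 105a_N − 2a_Ca_N − 2a_N².
∂π/∂a_N = 105 − 2a_C − 4a_N = 0, so a_N = 26.25 − 0.5a_C.
Likewise for Cirro: a_C = 65/3 − (1/3)a_N.
Plugging a_C into Nimbus's best response: a_N = 26.25 − 0.5(65/3 − (1/3)a_N) ⇒ (5/6)a_N = 185/12, so a_N = 18.5.
Then a_C = 65/3 − (1/3)·18.5 = 15.5.

18.5, 15.5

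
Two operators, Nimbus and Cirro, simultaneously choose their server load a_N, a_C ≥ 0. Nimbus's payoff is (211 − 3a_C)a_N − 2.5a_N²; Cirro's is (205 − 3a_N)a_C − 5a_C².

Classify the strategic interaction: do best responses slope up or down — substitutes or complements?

strategic substitutes

Expanding Nimbus's payoff: 211a_N − 3a_Ca_N − 2.5a_N².
∂π/∂a_N = 211 − 3a_C − 5a_N = 0, so a_N = 42.2 − 0.6a_C.
The best-response slope da_N/da_C = −0.6 < 0: the reaction function is downward-sloping, so the choices are strategic substitutes.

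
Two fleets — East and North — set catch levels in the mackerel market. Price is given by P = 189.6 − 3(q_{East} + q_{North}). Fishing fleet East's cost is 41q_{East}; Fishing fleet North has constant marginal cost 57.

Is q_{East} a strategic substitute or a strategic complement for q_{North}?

Fishing fleet East's profit: π = q_{East}(189.6 − 3(q_{East} + q_{North})) − 41q_{East}.
∂π/∂q_{East} = 148.6 − 6q_{East} − 3q_{North} = 0, so q_{East} = 743/30 − 0.5q_{North}.
The best-response slope dq_{East}/dq_{North} = −0.5 < 0: the reaction function is downward-sloping, so the choices are strategic substitutes.

strategic substitutes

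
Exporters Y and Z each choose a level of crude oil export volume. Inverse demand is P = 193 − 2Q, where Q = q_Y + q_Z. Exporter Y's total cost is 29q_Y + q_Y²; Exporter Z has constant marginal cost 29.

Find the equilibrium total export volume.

49.2

Exporter Y's profit: π = q_Y(193 − 2(q_Y + q_Z)) − 29q_Y − q_Y².
∂π/∂q_Y = 164 − 6q_Y − 2q_Z = 0, so q_Y = 82/3 − (1/3)q_Z.
For Z: ∂π/∂q_Z = 164 − 4q_Z − 2q_Y = 0 ⇒ q_Z = 41 − 0.5q_Y.
Plugging q_Z into Y's best response: q_Y = 82/3 − (1/3)(41 − 0.5q_Y) ⇒ (5/6)q_Y = 41/3, so q_Y = 16.4.
Then q_Z = 41 − 0.5·16.4 = 32.8.
Total export volume: 16.4 + 32.8 = 49.2.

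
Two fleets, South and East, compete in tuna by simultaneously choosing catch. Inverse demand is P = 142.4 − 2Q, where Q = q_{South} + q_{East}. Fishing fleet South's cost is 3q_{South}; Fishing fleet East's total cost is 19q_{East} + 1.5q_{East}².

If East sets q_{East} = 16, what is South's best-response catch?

Fishing fleet South's profit: π = q_{South}(142.4 − 2(q_{South} + q_{East})) − 3q_{South}.
∂π/∂q_{South} = 139.4 − 4q_{South} − 2q_{East} = 0, so q_{South} = 34.85 − 0.5q_{East}.
At q_{East} = 16: q_{South} = 34.85 − 0.5·16 = 26.85.

26.85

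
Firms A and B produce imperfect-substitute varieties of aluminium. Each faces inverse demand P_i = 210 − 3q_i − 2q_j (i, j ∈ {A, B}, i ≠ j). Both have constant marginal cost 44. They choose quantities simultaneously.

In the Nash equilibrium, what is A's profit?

Firm A's profit: π = q_A(210 − 3q_A − 2q_B) − 44q_A.
∂π/∂q_A = 166 − 6q_A − 2q_B = 0 ⇒ q_A = 83/3 − (1/3)q_B.
By symmetry q_B = q_A; substituting into the reaction function, (4/3)q_A = 83/3 and q_A = 20.75.
P_A = 210 − 3·20.75 − 2·20.75 = 106.25.
Profit = (106.25 − 44)·20.75 = 1291.6875.

1291.6875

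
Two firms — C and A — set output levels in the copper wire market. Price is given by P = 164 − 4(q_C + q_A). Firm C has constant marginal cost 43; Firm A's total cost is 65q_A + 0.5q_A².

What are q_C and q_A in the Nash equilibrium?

Firm C's profit: π = q_C(164 − 4(q_C + q_A)) − 43q_C.
∂π/∂q_C = 121 − 8q_C − 4q_A = 0, so q_C = 15.125 − 0.5q_A.
For A: ∂π/∂q_A = 99 − 9q_A − 4q_C = 0 ⇒ q_A = 11 − (4/9)q_C.
Plugging q_A into C's best response: q_C = 15.125 − 0.5(11 − (4/9)q_C) ⇒ (7/9)q_C = 9.625, so q_C = 12.375.
Then q_A = 11 − (4/9)·12.375 = 5.5.

12.375, 5.5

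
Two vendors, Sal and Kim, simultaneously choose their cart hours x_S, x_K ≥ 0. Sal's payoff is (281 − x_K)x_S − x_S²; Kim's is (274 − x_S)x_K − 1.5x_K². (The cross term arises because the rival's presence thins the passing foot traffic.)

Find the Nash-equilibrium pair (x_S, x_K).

113.8, 53.4

Expanding Sal's payoff: 281x_S − x_Kx_S − x_S².
∂π/∂x_S = 281 − x_K − 2x_S = 0, so x_S = 140.5 − 0.5x_K.
Likewise for Kim: x_K = 274/3 − (1/3)x_S.
Substituting the second reaction function into the first: x_S = 140.5 − 0.5(274/3 − (1/3)x_S), which gives (5/6)x_S = 569/6 ⇒ x_S = 113.8.
Then x_K = 274/3 − (1/3)·113.8 = 53.4.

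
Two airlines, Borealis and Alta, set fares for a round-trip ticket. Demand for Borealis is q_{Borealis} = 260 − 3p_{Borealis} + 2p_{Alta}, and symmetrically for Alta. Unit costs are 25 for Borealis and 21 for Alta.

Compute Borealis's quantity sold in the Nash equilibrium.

174

Borealis's profit: π = (p_{Borealis} − 25)(260 − 3p_{Borealis} + 2p_{Alta}).
∂π/∂p_{Borealis} = 335 − 6p_{Borealis} + 2p_{Alta} = 0 ⇒ p_{Borealis} = 335/6 + (1/3)p_{Alta}.
Similarly p_{Alta} = 323/6 + (1/3)p_{Borealis}.
Substituting the second reaction function into the first: p_{Borealis} = 335/6 + (1/3)(323/6 + (1/3)p_{Borealis}), which gives (8/9)p_{Borealis} = 664/9 ⇒ p_{Borealis} = 83.
Then p_{Alta} = 323/6 + (1/3)·83 = 81.5.
q_{Borealis} = 260 − 3·83 + 2·81.5 = 174.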